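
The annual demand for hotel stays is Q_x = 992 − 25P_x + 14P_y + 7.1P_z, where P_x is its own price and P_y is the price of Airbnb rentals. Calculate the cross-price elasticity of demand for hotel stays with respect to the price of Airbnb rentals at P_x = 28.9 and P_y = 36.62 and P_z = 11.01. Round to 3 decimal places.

At P_x = 28.9 and P_y = 36.62 and P_z = 11.01: Q_x = 860.351.
∂Q_x/∂P_y = 14.
ε = (∂Q_x/∂P_y)(P_y/Q_x) = 14 × (36.62/860.351) ≈ 0.596.
Since ε > 0, hotel stays and Airbnb rentals are substitutes.

0.596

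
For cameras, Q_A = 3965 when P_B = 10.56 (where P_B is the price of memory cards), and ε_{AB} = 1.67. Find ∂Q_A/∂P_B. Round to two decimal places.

ε = (∂Q_A/∂P_B)·(P_B/Q_A) ⇒ ∂Q_A/∂P_B = ε·Q_A/P_B = 1.67 × 3965/10.56 ≈ 627.04.

627.04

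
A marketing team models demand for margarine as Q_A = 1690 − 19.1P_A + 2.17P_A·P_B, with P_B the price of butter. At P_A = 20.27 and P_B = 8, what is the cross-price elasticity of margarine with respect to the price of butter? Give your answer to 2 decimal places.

0.21

At P_A = 20.27 and P_B = 8: Q_A = 1654.730.
∂Q_A/∂P_B = 2.17P_A = 2.17(20.27) = 43.9859.
ε = (∂Q_A/∂P_B)(P_B/Q_A) = 43.9859 × (8/1654.730) ≈ 0.21.
ε > 0: substitutes.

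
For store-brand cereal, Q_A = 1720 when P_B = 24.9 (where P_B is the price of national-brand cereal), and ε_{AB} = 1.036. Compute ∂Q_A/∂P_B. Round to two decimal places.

71.56

ε = (∂Q_A/∂P_B)·(P_B/Q_A) ⇒ ∂Q_A/∂P_B = ε·Q_A/P_B = 1.036 × 1720/24.9 ≈ 71.56.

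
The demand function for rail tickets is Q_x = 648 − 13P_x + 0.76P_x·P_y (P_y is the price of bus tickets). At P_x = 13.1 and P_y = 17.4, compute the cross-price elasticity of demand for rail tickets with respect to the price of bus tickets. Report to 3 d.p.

0.266

At P_x = 13.1 and P_y = 17.4: Q_x = 650.934.
∂Q_x/∂P_y = 0.76P_x = 0.76(13.1) = 9.9560.
ε = (∂Q_x/∂P_y)(P_y/Q_x) = 9.9560 × (17.4/650.934) ≈ 0.266.
ε > 0: substitutes.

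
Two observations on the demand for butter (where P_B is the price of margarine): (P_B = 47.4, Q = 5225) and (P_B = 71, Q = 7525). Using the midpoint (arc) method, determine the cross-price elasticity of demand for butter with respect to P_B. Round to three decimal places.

0.905

ΔQ_A = 7525 − 5225 = 2300; ΔP_B = 71 − 47.4 = 23.6.
Midpoints: Q̄_A = 6375.0, P̄_B = 59.20.
ε = (ΔQ_A/Q̄_A)/(ΔP_B/P̄_B) = (2300/6375.0)/(23.6/59.20) ≈ 0.905.
ε > 0: butter and margarine are substitutes.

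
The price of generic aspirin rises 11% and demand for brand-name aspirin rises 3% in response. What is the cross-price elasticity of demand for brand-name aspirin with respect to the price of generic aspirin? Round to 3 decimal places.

0.273

ε = (%ΔQ of brand-name aspirin) / (%ΔP of generic aspirin) = (3%) / (11%) ≈ 0.273.
Positive cross-price elasticity: substitutes.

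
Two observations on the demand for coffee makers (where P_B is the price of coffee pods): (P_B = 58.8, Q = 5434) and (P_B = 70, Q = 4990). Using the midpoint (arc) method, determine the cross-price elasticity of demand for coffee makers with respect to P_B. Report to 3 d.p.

ΔQ_A = 4990 − 5434 = -444; ΔP_B = 70 − 58.8 = 11.2.
Midpoints: Q̄_A = 5212.0, P̄_B = 64.40.
ε = (ΔQ_A/Q̄_A)/(ΔP_B/P̄_B) = (-444/5212.0)/(11.2/64.40) ≈ -0.490.

-0.490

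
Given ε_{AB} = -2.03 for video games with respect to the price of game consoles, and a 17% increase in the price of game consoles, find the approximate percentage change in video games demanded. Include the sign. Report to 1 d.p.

%ΔQ ≈ ε × %ΔP of game consoles = -2.03 × (17%) = -34.5%.

-34.5%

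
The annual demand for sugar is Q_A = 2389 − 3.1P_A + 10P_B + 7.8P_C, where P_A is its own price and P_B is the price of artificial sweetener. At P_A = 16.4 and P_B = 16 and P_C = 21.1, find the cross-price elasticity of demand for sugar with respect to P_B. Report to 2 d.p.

0.06

At P_A = 16.4 and P_B = 16 and P_C = 21.1: Q_A = 2662.74.
∂Q_A/∂P_B = 10.
ε = (∂Q_A/∂P_B)(P_B/Q_A) = 10 × (16/2662.74) ≈ 0.06.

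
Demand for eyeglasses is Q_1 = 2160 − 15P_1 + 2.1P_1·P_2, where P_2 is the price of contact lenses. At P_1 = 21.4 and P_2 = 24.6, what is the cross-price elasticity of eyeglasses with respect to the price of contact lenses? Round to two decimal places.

0.38

At P_1 = 21.4 and P_2 = 24.6: Q_1 = 2944.524.
∂Q_1/∂P_2 = 2.1P_1 = 2.1(21.4) = 44.9400.
ε = (∂Q_1/∂P_2)(P_2/Q_1) = 44.9400 × (24.6/2944.524) ≈ 0.38.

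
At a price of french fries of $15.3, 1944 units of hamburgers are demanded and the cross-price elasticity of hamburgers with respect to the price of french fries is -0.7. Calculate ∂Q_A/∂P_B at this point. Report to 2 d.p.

ε = (∂Q_A/∂P_B)·(P_B/Q_A) ⇒ ∂Q_A/∂P_B = ε·Q_A/P_B = -0.7 × 1944/15.3 ≈ -88.94.

-88.94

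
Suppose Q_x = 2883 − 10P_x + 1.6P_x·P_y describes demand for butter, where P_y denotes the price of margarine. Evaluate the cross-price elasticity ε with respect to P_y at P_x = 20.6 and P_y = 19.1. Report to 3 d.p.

At P_x = 20.6 and P_y = 19.1: Q_x = 3306.536.
∂Q_x/∂P_y = 1.6P_x = 1.6(20.6) = 32.9600.
ε = (∂Q_x/∂P_y)(P_y/Q_x) = 32.9600 × (19.1/3306.536) ≈ 0.190.
ε > 0: substitutes.

0.190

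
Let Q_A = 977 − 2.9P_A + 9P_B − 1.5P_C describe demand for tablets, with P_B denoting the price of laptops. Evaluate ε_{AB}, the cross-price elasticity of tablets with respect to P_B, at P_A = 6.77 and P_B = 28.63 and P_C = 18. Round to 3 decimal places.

0.217

At P_A = 6.77 and P_B = 28.63 and P_C = 18: Q_A = 1188.037.
∂Q_A/∂P_B = 9.
ε = (∂Q_A/∂P_B)(P_B/Q_A) = 9 × (28.63/1188.037) ≈ 0.217.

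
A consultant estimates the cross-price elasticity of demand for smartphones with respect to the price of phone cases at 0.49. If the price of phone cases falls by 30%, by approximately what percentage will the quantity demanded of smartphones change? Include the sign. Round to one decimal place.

-14.7%

%ΔQ ≈ ε × %ΔP of phone cases = 0.49 × (-30%) = -14.7%.
Demand for smartphones falls by about 14.7%.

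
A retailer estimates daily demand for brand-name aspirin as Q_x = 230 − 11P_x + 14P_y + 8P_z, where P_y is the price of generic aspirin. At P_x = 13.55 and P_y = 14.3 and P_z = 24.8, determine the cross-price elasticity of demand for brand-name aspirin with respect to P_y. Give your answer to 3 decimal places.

At P_x = 13.55 and P_y = 14.3 and P_z = 24.8: Q_x = 479.55.
∂Q_x/∂P_y = 14.
ε = (∂Q_x/∂P_y)(P_y/Q_x) = 14 × (14.3/479.55) ≈ 0.417.
Since ε > 0, brand-name aspirin and generic aspirin are substitutes.

0.417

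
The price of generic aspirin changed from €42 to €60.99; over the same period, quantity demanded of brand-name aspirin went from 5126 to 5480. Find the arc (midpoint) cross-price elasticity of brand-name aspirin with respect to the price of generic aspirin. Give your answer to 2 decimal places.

0.18

ΔQ_A = 5480 − 5126 = 354; ΔP_B = 60.99 − 42 = 18.99.
Midpoints: Q̄_A = 5303.0, P̄_B = 51.50.
ε = (ΔQ_A/Q̄_A)/(ΔP_B/P̄_B) = (354/5303.0)/(18.99/51.50) ≈ 0.18.
ε > 0: brand-name aspirin and generic aspirin are substitutes.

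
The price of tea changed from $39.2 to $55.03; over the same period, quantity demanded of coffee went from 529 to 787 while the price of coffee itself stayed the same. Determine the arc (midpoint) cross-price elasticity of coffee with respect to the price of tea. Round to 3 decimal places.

1.167

ΔQ_A = 787 − 529 = 258; ΔP_B = 55.03 − 39.2 = 15.83.
Midpoints: Q̄_A = 658.0, P̄_B = 47.12.
ε = (ΔQ_A/Q̄_A)/(ΔP_B/P̄_B) = (258/658.0)/(15.83/47.12) ≈ 1.167.
ε > 0: coffee and tea are substitutes.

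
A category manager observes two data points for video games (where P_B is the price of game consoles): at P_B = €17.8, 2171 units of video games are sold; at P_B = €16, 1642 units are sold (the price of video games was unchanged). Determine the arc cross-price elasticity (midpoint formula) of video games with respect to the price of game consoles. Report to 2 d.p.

ΔQ_A = 1642 − 2171 = -529; ΔP_B = 16 − 17.8 = -1.8.
Midpoints: Q̄_A = 1906.5, P̄_B = 16.90.
ε = (ΔQ_A/Q̄_A)/(ΔP_B/P̄_B) = (-529/1906.5)/(-1.8/16.90) ≈ 2.61.
ε > 0: video games and game consoles are substitutes.

2.61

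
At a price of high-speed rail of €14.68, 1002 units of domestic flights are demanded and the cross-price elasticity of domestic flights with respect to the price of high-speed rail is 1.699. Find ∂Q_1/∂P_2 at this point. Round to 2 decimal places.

115.97

ε = (∂Q_1/∂P_2)·(P_2/Q_1) ⇒ ∂Q_1/∂P_2 = ε·Q_1/P_2 = 1.699 × 1002/14.68 ≈ 115.97.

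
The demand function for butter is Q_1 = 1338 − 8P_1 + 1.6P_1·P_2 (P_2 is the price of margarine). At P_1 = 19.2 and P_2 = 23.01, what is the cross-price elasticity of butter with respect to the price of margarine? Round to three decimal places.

0.374

At P_1 = 19.2 and P_2 = 23.01: Q_1 = 1891.267.
∂Q_1/∂P_2 = 1.6P_1 = 1.6(19.2) = 30.7200.
ε = (∂Q_1/∂P_2)(P_2/Q_1) = 30.7200 × (23.01/1891.267) ≈ 0.374.
ε > 0: substitutes.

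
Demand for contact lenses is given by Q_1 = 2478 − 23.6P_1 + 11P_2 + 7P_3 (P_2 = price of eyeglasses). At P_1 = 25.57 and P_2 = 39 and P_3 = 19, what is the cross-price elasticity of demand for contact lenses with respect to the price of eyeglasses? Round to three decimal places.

0.176

At P_1 = 25.57 and P_2 = 39 and P_3 = 19: Q_1 = 2436.548.
∂Q_1/∂P_2 = 11.
ε = (∂Q_1/∂P_2)(P_2/Q_1) = 11 × (39/2436.548) ≈ 0.176.
Since ε > 0, contact lenses and eyeglasses are substitutes.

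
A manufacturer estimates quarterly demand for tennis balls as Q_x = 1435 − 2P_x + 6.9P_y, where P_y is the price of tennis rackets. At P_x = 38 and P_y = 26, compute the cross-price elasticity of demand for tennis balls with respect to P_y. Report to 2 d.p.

0.12

At P_x = 38 and P_y = 26: Q_x = 1538.4.
∂Q_x/∂P_y = 6.9.
ε = (∂Q_x/∂P_y)(P_y/Q_x) = 6.9 × (26/1538.4) ≈ 0.12.
Since ε > 0, tennis balls and tennis rackets are substitutes.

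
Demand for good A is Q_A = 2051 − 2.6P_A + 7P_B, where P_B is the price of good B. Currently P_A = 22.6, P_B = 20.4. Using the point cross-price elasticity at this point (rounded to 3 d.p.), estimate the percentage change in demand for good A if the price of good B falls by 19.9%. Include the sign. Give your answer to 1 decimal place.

-1.3%

At P_A = 22.6, P_B = 20.4: Q_A = 2135.04.
∂Q_A/∂P_B = 7.
ε = (∂Q_A/∂P_B)(P_B/Q_A) = 7.0000 × 20.4/2135.04 ≈ 0.067.
%ΔQ_A ≈ ε × %ΔP_B = 0.067 × (-19.9%) = -1.3%.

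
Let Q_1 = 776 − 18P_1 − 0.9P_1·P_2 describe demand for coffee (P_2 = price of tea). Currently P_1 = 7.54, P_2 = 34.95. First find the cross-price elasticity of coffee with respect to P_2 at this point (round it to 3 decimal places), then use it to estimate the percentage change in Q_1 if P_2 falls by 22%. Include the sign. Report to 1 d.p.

12.9%

At P_1 = 7.54, P_2 = 34.95: Q_1 = 403.109.
∂Q_1/∂P_2 = -0.9P_1 = -6.7860.
ε = (∂Q_1/∂P_2)(P_2/Q_1) = -6.7860 × 34.95/403.109 ≈ -0.588.
%ΔQ_1 ≈ ε × %ΔP_2 = -0.588 × (-22%) = 12.9%.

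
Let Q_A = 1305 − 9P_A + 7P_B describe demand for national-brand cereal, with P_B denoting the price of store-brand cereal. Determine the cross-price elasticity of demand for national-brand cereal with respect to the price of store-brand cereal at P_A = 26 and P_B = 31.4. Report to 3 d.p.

0.170

At P_A = 26 and P_B = 31.4: Q_A = 1290.8.
∂Q_A/∂P_B = 7.
ε = (∂Q_A/∂P_B)(P_B/Q_A) = 7 × (31.4/1290.8) ≈ 0.170.
Since ε > 0, national-brand cereal and store-brand cereal are substitutes.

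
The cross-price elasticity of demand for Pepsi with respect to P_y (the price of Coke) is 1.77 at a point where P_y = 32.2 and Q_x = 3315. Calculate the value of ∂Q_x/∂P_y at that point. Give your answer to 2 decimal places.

ε = (∂Q_x/∂P_y)·(P_y/Q_x) ⇒ ∂Q_x/∂P_y = ε·Q_x/P_y = 1.77 × 3315/32.2 ≈ 182.22.

182.22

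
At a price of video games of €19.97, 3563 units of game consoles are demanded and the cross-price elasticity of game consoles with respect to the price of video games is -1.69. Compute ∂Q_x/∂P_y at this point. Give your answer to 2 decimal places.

ε = (∂Q_x/∂P_y)·(P_y/Q_x) ⇒ ∂Q_x/∂P_y = ε·Q_x/P_y = -1.69 × 3563/19.97 ≈ -301.53.

-301.53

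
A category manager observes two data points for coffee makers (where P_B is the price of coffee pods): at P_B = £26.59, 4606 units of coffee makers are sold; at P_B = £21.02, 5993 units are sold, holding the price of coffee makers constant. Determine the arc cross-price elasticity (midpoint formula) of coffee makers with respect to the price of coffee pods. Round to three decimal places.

-1.119

ΔQ_A = 5993 − 4606 = 1387; ΔP_B = 21.02 − 26.59 = -5.57.
Midpoints: Q̄_A = 5299.5, P̄_B = 23.80.
ε = (ΔQ_A/Q̄_A)/(ΔP_B/P̄_B) = (1387/5299.5)/(-5.57/23.80) ≈ -1.119.
ε < 0: coffee makers and coffee pods are complements.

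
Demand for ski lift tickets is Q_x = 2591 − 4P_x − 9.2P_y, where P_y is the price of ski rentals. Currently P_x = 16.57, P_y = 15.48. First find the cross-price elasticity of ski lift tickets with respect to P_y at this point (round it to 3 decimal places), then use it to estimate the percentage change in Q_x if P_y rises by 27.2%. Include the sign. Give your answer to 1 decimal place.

At P_x = 16.57, P_y = 15.48: Q_x = 2382.304.
∂Q_x/∂P_y = -9.2.
ε = (∂Q_x/∂P_y)(P_y/Q_x) = -9.2000 × 15.48/2382.304 ≈ -0.060.
%ΔQ_x ≈ ε × %ΔP_y = -0.060 × (27.2%) = -1.6%.

-1.6%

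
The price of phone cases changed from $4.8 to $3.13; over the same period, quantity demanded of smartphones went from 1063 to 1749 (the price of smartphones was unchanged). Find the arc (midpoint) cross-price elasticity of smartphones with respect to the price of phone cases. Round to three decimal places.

ΔQ_A = 1749 − 1063 = 686; ΔP_B = 3.13 − 4.8 = -1.67.
Midpoints: Q̄_A = 1406.0, P̄_B = 3.96.
ε = (ΔQ_A/Q̄_A)/(ΔP_B/P̄_B) = (686/1406.0)/(-1.67/3.96) ≈ -1.158.

-1.158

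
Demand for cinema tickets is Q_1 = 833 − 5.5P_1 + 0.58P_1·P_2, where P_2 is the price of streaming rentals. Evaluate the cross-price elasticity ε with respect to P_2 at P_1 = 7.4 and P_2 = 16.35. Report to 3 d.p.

0.081

At P_1 = 7.4 and P_2 = 16.35: Q_1 = 862.474.
∂Q_1/∂P_2 = 0.58P_1 = 0.58(7.4) = 4.2920.
ε = (∂Q_1/∂P_2)(P_2/Q_1) = 4.2920 × (16.35/862.474) ≈ 0.081.
ε > 0: substitutes.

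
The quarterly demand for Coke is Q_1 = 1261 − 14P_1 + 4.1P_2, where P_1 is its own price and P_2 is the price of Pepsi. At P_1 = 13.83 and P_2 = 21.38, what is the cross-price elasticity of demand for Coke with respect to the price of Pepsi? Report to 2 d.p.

At P_1 = 13.83 and P_2 = 21.38: Q_1 = 1155.038.
∂Q_1/∂P_2 = 4.1.
ε = (∂Q_1/∂P_2)(P_2/Q_1) = 4.1 × (21.38/1155.038) ≈ 0.08.
Since ε > 0, Coke and Pepsi are substitutes.

0.08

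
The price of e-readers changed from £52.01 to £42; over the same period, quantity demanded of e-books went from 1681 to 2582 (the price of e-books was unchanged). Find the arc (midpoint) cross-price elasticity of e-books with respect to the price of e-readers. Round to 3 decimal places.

-1.985

ΔQ_A = 2582 − 1681 = 901; ΔP_B = 42 − 52.01 = -10.01.
Midpoints: Q̄_A = 2131.5, P̄_B = 47.00.
ε = (ΔQ_A/Q̄_A)/(ΔP_B/P̄_B) = (901/2131.5)/(-10.01/47.00) ≈ -1.985.
ε < 0: e-books and e-readers are complements.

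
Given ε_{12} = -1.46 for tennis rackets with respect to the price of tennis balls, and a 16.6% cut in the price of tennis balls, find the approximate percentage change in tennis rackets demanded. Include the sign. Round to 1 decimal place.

24.2%

%ΔQ ≈ ε × %ΔP of tennis balls = -1.46 × (-16.6%) = 24.2%.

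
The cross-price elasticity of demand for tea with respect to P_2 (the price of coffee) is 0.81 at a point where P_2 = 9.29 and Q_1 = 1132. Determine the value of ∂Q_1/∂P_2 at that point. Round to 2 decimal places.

98.70

ε = (∂Q_1/∂P_2)·(P_2/Q_1) ⇒ ∂Q_1/∂P_2 = ε·Q_1/P_2 = 0.81 × 1132/9.29 ≈ 98.70.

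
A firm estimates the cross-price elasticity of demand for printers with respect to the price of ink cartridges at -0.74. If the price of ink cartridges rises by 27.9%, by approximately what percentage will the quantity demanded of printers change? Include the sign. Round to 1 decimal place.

-20.6%

%ΔQ ≈ ε × %ΔP of ink cartridges = -0.74 × (27.9%) = -20.6%.
Demand for printers falls by about 20.6%.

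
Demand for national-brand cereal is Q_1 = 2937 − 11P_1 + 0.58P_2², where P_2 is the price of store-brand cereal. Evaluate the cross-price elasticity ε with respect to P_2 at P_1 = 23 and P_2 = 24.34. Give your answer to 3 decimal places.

0.227

At P_1 = 23 and P_2 = 24.34: Q_1 = 3027.613.
∂Q_1/∂P_2 = 1.16P_2 = 1.16(24.34) = 28.2344.
ε = (∂Q_1/∂P_2)(P_2/Q_1) = 28.2344 × (24.34/3027.613) ≈ 0.227.
ε > 0: substitutes.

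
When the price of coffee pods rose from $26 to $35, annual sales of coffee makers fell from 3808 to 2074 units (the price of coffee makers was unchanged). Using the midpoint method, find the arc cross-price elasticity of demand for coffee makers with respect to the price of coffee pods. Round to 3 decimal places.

-1.998

ΔQ_A = 2074 − 3808 = -1734; ΔP_B = 35 − 26 = 9.
Midpoints: Q̄_A = 2941.0, P̄_B = 30.50.
ε = (ΔQ_A/Q̄_A)/(ΔP_B/P̄_B) = (-1734/2941.0)/(9/30.50) ≈ -1.998.
ε < 0: coffee makers and coffee pods are complements.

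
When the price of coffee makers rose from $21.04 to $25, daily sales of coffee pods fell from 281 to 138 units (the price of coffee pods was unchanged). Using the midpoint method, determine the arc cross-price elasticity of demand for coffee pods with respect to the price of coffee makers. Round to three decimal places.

-3.968

ΔQ_A = 138 − 281 = -143; ΔP_B = 25 − 21.04 = 3.96.
Midpoints: Q̄_A = 209.5, P̄_B = 23.02.
ε = (ΔQ_A/Q̄_A)/(ΔP_B/P̄_B) = (-143/209.5)/(3.96/23.02) ≈ -3.968.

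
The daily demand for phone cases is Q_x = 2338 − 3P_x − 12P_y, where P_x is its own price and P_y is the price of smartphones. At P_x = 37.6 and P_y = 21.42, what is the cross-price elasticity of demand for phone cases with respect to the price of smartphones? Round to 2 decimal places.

At P_x = 37.6 and P_y = 21.42: Q_x = 1968.16.
∂Q_x/∂P_y = -12.
ε = (∂Q_x/∂P_y)(P_y/Q_x) = -12 × (21.42/1968.16) ≈ -0.13.

-0.13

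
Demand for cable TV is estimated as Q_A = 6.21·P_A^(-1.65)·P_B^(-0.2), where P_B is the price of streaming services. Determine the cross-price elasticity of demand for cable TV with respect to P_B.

In a log-linear (constant-elasticity) demand function, the coefficient on the exponent of P_B is the cross-price elasticity.
ε = -0.20. Negative, so cable TV and streaming services are complements.

-0.20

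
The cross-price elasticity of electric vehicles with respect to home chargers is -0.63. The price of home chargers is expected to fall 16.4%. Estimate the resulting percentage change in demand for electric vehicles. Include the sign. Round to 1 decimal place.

%ΔQ ≈ ε × %ΔP of home chargers = -0.63 × (-16.4%) = 10.3%.
Demand for electric vehicles rises by about 10.3%.

10.3%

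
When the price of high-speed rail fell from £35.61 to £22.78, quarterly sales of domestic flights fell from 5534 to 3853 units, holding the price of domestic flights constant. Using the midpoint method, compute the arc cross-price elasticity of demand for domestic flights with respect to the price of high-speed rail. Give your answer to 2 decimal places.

ΔQ_A = 3853 − 5534 = -1681; ΔP_B = 22.78 − 35.61 = -12.83.
Midpoints: Q̄_A = 4693.5, P̄_B = 29.20.
ε = (ΔQ_A/Q̄_A)/(ΔP_B/P̄_B) = (-1681/4693.5)/(-12.83/29.20) ≈ 0.81.

0.81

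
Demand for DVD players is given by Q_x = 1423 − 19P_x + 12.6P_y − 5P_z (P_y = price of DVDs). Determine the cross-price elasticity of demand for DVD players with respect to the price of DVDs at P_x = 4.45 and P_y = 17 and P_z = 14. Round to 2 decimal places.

At P_x = 4.45 and P_y = 17 and P_z = 14: Q_x = 1482.65.
∂Q_x/∂P_y = 12.6.
ε = (∂Q_x/∂P_y)(P_y/Q_x) = 12.6 × (17/1482.65) ≈ 0.14.

0.14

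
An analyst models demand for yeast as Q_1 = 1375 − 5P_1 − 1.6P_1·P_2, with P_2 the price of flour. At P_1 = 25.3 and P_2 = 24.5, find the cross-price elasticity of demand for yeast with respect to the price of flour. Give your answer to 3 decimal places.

-3.863

At P_1 = 25.3 and P_2 = 24.5: Q_1 = 256.74.
∂Q_1/∂P_2 = -1.6P_1 = -1.6(25.3) = -40.4800.
ε = (∂Q_1/∂P_2)(P_2/Q_1) = -40.4800 × (24.5/256.74) ≈ -3.863.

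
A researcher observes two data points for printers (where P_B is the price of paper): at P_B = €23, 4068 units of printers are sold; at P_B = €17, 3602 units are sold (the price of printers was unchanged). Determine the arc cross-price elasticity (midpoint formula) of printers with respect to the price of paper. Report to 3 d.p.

0.405

ΔQ_A = 3602 − 4068 = -466; ΔP_B = 17 − 23 = -6.
Midpoints: Q̄_A = 3835.0, P̄_B = 20.00.
ε = (ΔQ_A/Q̄_A)/(ΔP_B/P̄_B) = (-466/3835.0)/(-6/20.00) ≈ 0.405.
ε > 0: printers and paper are substitutes.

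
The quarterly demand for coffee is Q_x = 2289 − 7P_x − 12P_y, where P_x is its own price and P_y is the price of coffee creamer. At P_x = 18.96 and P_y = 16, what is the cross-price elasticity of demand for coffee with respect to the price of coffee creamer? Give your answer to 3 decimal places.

-0.098

At P_x = 18.96 and P_y = 16: Q_x = 1964.28.
∂Q_x/∂P_y = -12.
ε = (∂Q_x/∂P_y)(P_y/Q_x) = -12 × (16/1964.28) ≈ -0.098.
Since ε < 0, coffee and coffee creamer are complements.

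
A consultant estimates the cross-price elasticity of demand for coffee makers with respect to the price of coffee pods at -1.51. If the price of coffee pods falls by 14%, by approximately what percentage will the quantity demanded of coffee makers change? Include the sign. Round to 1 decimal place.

21.1%

%ΔQ ≈ ε × %ΔP of coffee pods = -1.51 × (-14%) = 21.1%.
Demand for coffee makers rises by about 21.1%.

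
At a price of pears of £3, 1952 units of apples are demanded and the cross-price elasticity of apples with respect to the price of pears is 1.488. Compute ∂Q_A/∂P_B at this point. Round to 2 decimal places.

968.19

ε = (∂Q_A/∂P_B)·(P_B/Q_A) ⇒ ∂Q_A/∂P_B = ε·Q_A/P_B = 1.488 × 1952/3 ≈ 968.19.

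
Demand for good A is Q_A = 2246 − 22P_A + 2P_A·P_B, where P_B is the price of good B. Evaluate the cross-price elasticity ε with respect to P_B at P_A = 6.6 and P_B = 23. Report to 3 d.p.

0.126

At P_A = 6.6 and P_B = 23: Q_A = 2404.4.
∂Q_A/∂P_B = 2P_A = 2(6.6) = 13.2000.
ε = (∂Q_A/∂P_B)(P_B/Q_A) = 13.2000 × (23/2404.4) ≈ 0.126.
ε > 0: substitutes.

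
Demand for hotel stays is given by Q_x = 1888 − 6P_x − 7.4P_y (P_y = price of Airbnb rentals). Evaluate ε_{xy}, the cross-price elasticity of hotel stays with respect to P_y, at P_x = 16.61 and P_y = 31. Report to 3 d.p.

-0.147

At P_x = 16.61 and P_y = 31: Q_x = 1558.94.
∂Q_x/∂P_y = -7.4.
ε = (∂Q_x/∂P_y)(P_y/Q_x) = -7.4 × (31/1558.94) ≈ -0.147.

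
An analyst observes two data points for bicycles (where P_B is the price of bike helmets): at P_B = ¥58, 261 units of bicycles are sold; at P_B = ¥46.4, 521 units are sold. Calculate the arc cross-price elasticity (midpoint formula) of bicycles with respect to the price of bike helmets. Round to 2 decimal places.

ΔQ_A = 521 − 261 = 260; ΔP_B = 46.4 − 58 = -11.6.
Midpoints: Q̄_A = 391.0, P̄_B = 52.20.
ε = (ΔQ_A/Q̄_A)/(ΔP_B/P̄_B) = (260/391.0)/(-11.6/52.20) ≈ -2.99.
ε < 0: bicycles and bike helmets are complements.

-2.99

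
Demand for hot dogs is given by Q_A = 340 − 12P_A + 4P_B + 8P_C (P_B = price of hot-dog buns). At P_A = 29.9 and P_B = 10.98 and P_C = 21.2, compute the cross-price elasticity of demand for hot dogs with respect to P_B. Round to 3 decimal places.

0.226

At P_A = 29.9 and P_B = 10.98 and P_C = 21.2: Q_A = 194.72.
∂Q_A/∂P_B = 4.
ε = (∂Q_A/∂P_B)(P_B/Q_A) = 4 × (10.98/194.72) ≈ 0.226.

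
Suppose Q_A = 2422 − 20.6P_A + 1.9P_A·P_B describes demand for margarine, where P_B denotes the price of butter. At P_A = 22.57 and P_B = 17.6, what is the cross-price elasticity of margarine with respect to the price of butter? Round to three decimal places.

At P_A = 22.57 and P_B = 17.6: Q_A = 2711.799.
∂Q_A/∂P_B = 1.9P_A = 1.9(22.57) = 42.8830.
ε = (∂Q_A/∂P_B)(P_B/Q_A) = 42.8830 × (17.6/2711.799) ≈ 0.278.

0.278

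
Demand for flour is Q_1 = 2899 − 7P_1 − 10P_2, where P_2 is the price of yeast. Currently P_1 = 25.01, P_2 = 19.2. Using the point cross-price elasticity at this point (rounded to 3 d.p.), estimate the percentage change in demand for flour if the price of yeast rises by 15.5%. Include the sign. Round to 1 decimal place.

-1.2%

At P_1 = 25.01, P_2 = 19.2: Q_1 = 2531.93.
∂Q_1/∂P_2 = -10.
ε = (∂Q_1/∂P_2)(P_2/Q_1) = -10.0000 × 19.2/2531.93 ≈ -0.076.
%ΔQ_1 ≈ ε × %ΔP_2 = -0.076 × (15.5%) = -1.2%.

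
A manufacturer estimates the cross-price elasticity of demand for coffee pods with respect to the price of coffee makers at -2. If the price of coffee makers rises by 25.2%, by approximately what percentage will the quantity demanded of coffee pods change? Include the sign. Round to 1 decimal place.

-50.4%

%ΔQ ≈ ε × %ΔP of coffee makers = -2 × (25.2%) = -50.4%.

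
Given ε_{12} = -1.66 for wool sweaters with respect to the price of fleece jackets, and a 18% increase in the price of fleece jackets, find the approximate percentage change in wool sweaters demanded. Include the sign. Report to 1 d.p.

-29.9%

%ΔQ ≈ ε × %ΔP of fleece jackets = -1.66 × (18%) = -29.9%.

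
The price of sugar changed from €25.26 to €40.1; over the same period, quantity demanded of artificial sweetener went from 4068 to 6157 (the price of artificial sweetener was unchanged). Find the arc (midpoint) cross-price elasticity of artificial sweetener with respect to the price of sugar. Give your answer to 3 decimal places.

0.900

ΔQ_A = 6157 − 4068 = 2089; ΔP_B = 40.1 − 25.26 = 14.84.
Midpoints: Q̄_A = 5112.5, P̄_B = 32.68.
ε = (ΔQ_A/Q̄_A)/(ΔP_B/P̄_B) = (2089/5112.5)/(14.84/32.68) ≈ 0.900.
ε > 0: artificial sweetener and sugar are substitutes.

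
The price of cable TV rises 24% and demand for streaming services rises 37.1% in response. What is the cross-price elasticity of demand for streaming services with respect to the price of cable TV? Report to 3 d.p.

1.546

ε = (%ΔQ of streaming services) / (%ΔP of cable TV) = (37.1%) / (24%) ≈ 1.546.
Positive cross-price elasticity: substitutes.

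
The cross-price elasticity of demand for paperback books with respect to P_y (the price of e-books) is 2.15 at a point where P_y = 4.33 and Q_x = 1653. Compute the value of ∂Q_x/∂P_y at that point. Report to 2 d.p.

820.77

ε = (∂Q_x/∂P_y)·(P_y/Q_x) ⇒ ∂Q_x/∂P_y = ε·Q_x/P_y = 2.15 × 1653/4.33 ≈ 820.77.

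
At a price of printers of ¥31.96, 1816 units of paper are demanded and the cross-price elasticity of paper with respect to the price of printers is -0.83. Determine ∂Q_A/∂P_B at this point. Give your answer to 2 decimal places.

ε = (∂Q_A/∂P_B)·(P_B/Q_A) ⇒ ∂Q_A/∂P_B = ε·Q_A/P_B = -0.83 × 1816/31.96 ≈ -47.16.

-47.16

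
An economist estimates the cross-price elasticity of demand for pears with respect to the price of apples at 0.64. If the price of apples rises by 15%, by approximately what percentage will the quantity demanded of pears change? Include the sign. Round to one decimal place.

%ΔQ ≈ ε × %ΔP of apples = 0.64 × (15%) = 9.6%.

9.6%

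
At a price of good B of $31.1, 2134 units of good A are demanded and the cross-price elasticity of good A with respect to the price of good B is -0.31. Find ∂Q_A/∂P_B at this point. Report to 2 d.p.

ε = (∂Q_A/∂P_B)·(P_B/Q_A) ⇒ ∂Q_A/∂P_B = ε·Q_A/P_B = -0.31 × 2134/31.1 ≈ -21.27.

-21.27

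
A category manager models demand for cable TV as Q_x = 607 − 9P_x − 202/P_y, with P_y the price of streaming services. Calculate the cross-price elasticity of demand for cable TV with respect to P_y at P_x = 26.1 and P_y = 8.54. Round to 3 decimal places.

At P_x = 26.1 and P_y = 8.54: Q_x = 348.447.
∂Q_x/∂P_y = 202/P_y² = 2.7697.
ε = (∂Q_x/∂P_y)(P_y/Q_x) = 2.7697 × (8.54/348.447) ≈ 0.068.
ε > 0: substitutes.

0.068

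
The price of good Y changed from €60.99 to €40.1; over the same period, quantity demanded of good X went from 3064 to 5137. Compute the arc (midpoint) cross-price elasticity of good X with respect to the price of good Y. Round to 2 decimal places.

ΔQ_X = 5137 − 3064 = 2073; ΔP_Y = 40.1 − 60.99 = -20.89.
Midpoints: Q̄_X = 4100.5, P̄_Y = 50.55.
ε = (ΔQ_X/Q̄_X)/(ΔP_Y/P̄_Y) = (2073/4100.5)/(-20.89/50.55) ≈ -1.22.

-1.22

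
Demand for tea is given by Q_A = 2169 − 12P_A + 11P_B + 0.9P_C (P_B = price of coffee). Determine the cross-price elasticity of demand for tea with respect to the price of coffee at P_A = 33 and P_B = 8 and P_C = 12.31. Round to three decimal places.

0.047

At P_A = 33 and P_B = 8 and P_C = 12.31: Q_A = 1872.079.
∂Q_A/∂P_B = 11.
ε = (∂Q_A/∂P_B)(P_B/Q_A) = 11 × (8/1872.079) ≈ 0.047.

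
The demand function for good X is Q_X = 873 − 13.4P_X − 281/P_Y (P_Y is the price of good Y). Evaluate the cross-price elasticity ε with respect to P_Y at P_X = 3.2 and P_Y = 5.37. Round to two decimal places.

At P_X = 3.2 and P_Y = 5.37: Q_X = 777.792.
∂Q_X/∂P_Y = 281/P_Y² = 9.7445.
ε = (∂Q_X/∂P_Y)(P_Y/Q_X) = 9.7445 × (5.37/777.792) ≈ 0.07.
ε > 0: substitutes.

0.07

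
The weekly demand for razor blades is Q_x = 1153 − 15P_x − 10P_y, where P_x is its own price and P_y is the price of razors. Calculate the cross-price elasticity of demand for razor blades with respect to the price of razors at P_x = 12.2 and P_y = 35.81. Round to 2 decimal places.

At P_x = 12.2 and P_y = 35.81: Q_x = 611.9.
∂Q_x/∂P_y = -10.
ε = (∂Q_x/∂P_y)(P_y/Q_x) = -10 × (35.81/611.9) ≈ -0.59.
Since ε < 0, razor blades and razors are complements.

-0.59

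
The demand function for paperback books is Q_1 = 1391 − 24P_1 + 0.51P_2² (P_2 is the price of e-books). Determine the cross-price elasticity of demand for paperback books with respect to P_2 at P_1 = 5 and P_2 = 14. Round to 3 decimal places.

0.146

At P_1 = 5 and P_2 = 14: Q_1 = 1370.96.
∂Q_1/∂P_2 = 1.02P_2 = 1.02(14) = 14.2800.
ε = (∂Q_1/∂P_2)(P_2/Q_1) = 14.2800 × (14/1370.96) ≈ 0.146.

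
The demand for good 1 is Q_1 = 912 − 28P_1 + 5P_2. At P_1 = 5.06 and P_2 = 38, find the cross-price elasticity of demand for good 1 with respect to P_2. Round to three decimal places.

At P_1 = 5.06 and P_2 = 38: Q_1 = 960.32.
∂Q_1/∂P_2 = 5.
ε = (∂Q_1/∂P_2)(P_2/Q_1) = 5 × (38/960.32) ≈ 0.198.
Since ε > 0, good 1 and good 2 are substitutes.

0.198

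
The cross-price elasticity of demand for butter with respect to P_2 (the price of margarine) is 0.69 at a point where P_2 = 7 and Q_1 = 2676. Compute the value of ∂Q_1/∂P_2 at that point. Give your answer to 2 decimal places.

ε = (∂Q_1/∂P_2)·(P_2/Q_1) ⇒ ∂Q_1/∂P_2 = ε·Q_1/P_2 = 0.69 × 2676/7 ≈ 263.78.

263.78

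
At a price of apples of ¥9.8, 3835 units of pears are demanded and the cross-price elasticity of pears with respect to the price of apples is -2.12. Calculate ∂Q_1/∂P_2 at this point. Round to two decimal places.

-829.61

ε = (∂Q_1/∂P_2)·(P_2/Q_1) ⇒ ∂Q_1/∂P_2 = ε·Q_1/P_2 = -2.12 × 3835/9.8 ≈ -829.61.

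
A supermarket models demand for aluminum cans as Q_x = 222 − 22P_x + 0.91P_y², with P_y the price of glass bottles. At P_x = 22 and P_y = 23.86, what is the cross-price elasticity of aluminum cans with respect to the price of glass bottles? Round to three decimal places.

At P_x = 22 and P_y = 23.86: Q_x = 256.063.
∂Q_x/∂P_y = 1.82P_y = 1.82(23.86) = 43.4252.
ε = (∂Q_x/∂P_y)(P_y/Q_x) = 43.4252 × (23.86/256.063) ≈ 4.046.
ε > 0: substitutes.

4.046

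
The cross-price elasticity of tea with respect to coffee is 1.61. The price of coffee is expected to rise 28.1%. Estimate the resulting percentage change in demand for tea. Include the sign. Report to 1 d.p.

%ΔQ ≈ ε × %ΔP of coffee = 1.61 × (28.1%) = 45.2%.

45.2%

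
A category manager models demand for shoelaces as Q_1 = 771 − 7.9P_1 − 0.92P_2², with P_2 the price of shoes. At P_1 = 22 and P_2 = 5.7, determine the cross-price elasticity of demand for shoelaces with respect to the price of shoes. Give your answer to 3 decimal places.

At P_1 = 22 and P_2 = 5.7: Q_1 = 567.309.
∂Q_1/∂P_2 = -1.84P_2 = -1.84(5.7) = -10.4880.
ε = (∂Q_1/∂P_2)(P_2/Q_1) = -10.4880 × (5.7/567.309) ≈ -0.105.
ε < 0: complements.

-0.105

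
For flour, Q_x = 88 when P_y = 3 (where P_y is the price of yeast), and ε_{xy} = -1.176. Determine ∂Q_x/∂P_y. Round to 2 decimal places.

ε = (∂Q_x/∂P_y)·(P_y/Q_x) ⇒ ∂Q_x/∂P_y = ε·Q_x/P_y = -1.176 × 88/3 ≈ -34.50.

-34.50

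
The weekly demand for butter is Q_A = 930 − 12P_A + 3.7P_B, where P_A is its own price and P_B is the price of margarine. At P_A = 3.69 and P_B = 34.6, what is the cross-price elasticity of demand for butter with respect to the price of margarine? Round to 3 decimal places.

0.126

At P_A = 3.69 and P_B = 34.6: Q_A = 1013.74.
∂Q_A/∂P_B = 3.7.
ε = (∂Q_A/∂P_B)(P_B/Q_A) = 3.7 × (34.6/1013.74) ≈ 0.126.
Since ε > 0, butter and margarine are substitutes.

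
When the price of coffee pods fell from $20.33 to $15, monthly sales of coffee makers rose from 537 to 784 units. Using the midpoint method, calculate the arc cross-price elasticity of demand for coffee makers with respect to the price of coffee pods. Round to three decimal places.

ΔQ_A = 784 − 537 = 247; ΔP_B = 15 − 20.33 = -5.33.
Midpoints: Q̄_A = 660.5, P̄_B = 17.66.
ε = (ΔQ_A/Q̄_A)/(ΔP_B/P̄_B) = (247/660.5)/(-5.33/17.66) ≈ -1.239.
ε < 0: coffee makers and coffee pods are complements.

-1.239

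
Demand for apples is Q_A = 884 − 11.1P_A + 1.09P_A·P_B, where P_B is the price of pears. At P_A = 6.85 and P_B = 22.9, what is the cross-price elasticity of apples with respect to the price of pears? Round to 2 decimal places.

0.17

At P_A = 6.85 and P_B = 22.9: Q_A = 978.948.
∂Q_A/∂P_B = 1.09P_A = 1.09(6.85) = 7.4665.
ε = (∂Q_A/∂P_B)(P_B/Q_A) = 7.4665 × (22.9/978.948) ≈ 0.17.
ε > 0: substitutes.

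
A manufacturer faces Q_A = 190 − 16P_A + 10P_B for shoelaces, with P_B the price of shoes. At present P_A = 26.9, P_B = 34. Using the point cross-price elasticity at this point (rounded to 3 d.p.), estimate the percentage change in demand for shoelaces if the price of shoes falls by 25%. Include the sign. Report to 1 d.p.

-85.4%

At P_A = 26.9, P_B = 34: Q_A = 99.6.
∂Q_A/∂P_B = 10.
ε = (∂Q_A/∂P_B)(P_B/Q_A) = 10.0000 × 34/99.6 ≈ 3.414.
%ΔQ_A ≈ ε × %ΔP_B = 3.414 × (-25%) = -85.4%.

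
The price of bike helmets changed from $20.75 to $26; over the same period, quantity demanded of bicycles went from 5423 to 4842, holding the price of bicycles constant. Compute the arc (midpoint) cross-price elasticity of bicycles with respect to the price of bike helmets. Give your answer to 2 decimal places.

-0.50

ΔQ_A = 4842 − 5423 = -581; ΔP_B = 26 − 20.75 = 5.25.
Midpoints: Q̄_A = 5132.5, P̄_B = 23.38.
ε = (ΔQ_A/Q̄_A)/(ΔP_B/P̄_B) = (-581/5132.5)/(5.25/23.38) ≈ -0.50.
ε < 0: bicycles and bike helmets are complements.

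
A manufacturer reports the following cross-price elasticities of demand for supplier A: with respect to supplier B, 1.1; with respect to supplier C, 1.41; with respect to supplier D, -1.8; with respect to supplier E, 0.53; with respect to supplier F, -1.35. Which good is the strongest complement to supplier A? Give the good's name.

Complements have ε < 0. The most negative value is -1.8 (supplier D).

supplier D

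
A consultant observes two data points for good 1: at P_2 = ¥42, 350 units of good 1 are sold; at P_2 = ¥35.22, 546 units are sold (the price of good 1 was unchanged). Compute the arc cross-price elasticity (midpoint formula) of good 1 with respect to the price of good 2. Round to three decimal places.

-2.491

ΔQ_1 = 546 − 350 = 196; ΔP_2 = 35.22 − 42 = -6.78.
Midpoints: Q̄_1 = 448.0, P̄_2 = 38.61.
ε = (ΔQ_1/Q̄_1)/(ΔP_2/P̄_2) = (196/448.0)/(-6.78/38.61) ≈ -2.491.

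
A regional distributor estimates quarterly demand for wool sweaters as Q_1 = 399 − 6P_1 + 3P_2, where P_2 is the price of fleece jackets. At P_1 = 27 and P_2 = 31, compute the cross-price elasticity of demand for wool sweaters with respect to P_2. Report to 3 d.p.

At P_1 = 27 and P_2 = 31: Q_1 = 330.
∂Q_1/∂P_2 = 3.
ε = (∂Q_1/∂P_2)(P_2/Q_1) = 3 × (31/330) ≈ 0.282.

0.282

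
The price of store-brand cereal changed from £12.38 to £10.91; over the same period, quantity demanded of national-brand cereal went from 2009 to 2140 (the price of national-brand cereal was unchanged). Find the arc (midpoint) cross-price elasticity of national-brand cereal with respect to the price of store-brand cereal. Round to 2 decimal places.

ΔQ_A = 2140 − 2009 = 131; ΔP_B = 10.91 − 12.38 = -1.47.
Midpoints: Q̄_A = 2074.5, P̄_B = 11.64.
ε = (ΔQ_A/Q̄_A)/(ΔP_B/P̄_B) = (131/2074.5)/(-1.47/11.64) ≈ -0.50.
ε < 0: national-brand cereal and store-brand cereal are complements.

-0.50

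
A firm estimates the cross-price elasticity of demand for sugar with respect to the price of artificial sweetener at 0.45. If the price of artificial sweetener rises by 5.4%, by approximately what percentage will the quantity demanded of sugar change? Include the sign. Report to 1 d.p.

2.4%

%ΔQ ≈ ε × %ΔP of artificial sweetener = 0.45 × (5.4%) = 2.4%.
Demand for sugar rises by about 2.4%.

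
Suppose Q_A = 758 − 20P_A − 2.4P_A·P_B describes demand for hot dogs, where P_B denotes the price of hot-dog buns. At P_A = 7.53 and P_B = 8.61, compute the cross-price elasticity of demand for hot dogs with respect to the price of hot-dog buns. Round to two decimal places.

At P_A = 7.53 and P_B = 8.61: Q_A = 451.800.
∂Q_A/∂P_B = -2.4P_A = -2.4(7.53) = -18.0720.
ε = (∂Q_A/∂P_B)(P_B/Q_A) = -18.0720 × (8.61/451.800) ≈ -0.34.
ε < 0: complements.

-0.34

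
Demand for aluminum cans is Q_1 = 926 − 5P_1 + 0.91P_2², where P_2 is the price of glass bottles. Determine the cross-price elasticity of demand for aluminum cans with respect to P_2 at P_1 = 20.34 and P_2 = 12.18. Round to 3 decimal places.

0.281

At P_1 = 20.34 and P_2 = 12.18: Q_1 = 959.301.
∂Q_1/∂P_2 = 1.82P_2 = 1.82(12.18) = 22.1676.
ε = (∂Q_1/∂P_2)(P_2/Q_1) = 22.1676 × (12.18/959.301) ≈ 0.281.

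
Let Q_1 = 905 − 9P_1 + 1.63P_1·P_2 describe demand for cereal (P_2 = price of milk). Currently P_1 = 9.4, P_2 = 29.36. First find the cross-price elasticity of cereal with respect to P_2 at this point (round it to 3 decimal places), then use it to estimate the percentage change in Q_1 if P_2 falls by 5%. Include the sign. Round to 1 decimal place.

At P_1 = 9.4, P_2 = 29.36: Q_1 = 1270.254.
∂Q_1/∂P_2 = 1.63P_1 = 15.3220.
ε = (∂Q_1/∂P_2)(P_2/Q_1) = 15.3220 × 29.36/1270.254 ≈ 0.354.
%ΔQ_1 ≈ ε × %ΔP_2 = 0.354 × (-5%) = -1.8%.

-1.8%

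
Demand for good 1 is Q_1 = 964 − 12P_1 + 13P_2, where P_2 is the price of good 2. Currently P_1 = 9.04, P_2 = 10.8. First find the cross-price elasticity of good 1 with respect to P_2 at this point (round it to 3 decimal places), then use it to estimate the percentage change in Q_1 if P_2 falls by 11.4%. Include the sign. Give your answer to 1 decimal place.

-1.6%

At P_1 = 9.04, P_2 = 10.8: Q_1 = 995.92.
∂Q_1/∂P_2 = 13.
ε = (∂Q_1/∂P_2)(P_2/Q_1) = 13.0000 × 10.8/995.92 ≈ 0.141.
%ΔQ_1 ≈ ε × %ΔP_2 = 0.141 × (-11.4%) = -1.6%.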